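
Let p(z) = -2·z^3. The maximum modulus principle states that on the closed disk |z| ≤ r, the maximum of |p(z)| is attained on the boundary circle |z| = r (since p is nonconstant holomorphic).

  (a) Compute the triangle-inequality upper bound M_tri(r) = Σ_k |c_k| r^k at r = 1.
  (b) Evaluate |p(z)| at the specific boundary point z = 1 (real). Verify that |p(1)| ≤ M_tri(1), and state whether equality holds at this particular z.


Coefficients: c_0 = 0, c_1 = 0, c_2 = 0, c_3 = -2. Radius r = 1.
Part (a). Triangle bound: M_tri(r) = Σ_k |c_k| r^k
  = |0|·1^0 + |0|·1^1 + |0|·1^2 + |-2|·1^3
  = 0 + 0 + 0 + 2 = 2.
This bounds M(r) := max_{|z|=r} |p(z)| from above; equality holds iff all terms c_k z^k can be made to align in phase at a single z on |z|=r.
Part (b). At z = 1 (real, on the circle |z| = r):
  p(1) = (0)·1^0 + (0)·1^1 + (0)·1^2 + (-2)·1^3 = -2.
  |p(1)| = 2.
Since all nonzero coefficients share the same sign, |p(1)| = 2 = M_tri(1); the triangle bound is attained at z = 1, so in fact M(r) = 2.

M_tri(1) = 2; |p(1)| = 2; equality at z=1: yes.


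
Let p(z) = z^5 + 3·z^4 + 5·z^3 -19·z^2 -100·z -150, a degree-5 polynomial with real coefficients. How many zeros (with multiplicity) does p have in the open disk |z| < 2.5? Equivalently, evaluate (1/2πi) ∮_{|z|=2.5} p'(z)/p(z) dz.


The zeros of p are: (-2 + 1i), (-2 - 1i), (-1 + 3i), (-1 - 3i), 3.
Their magnitudes are: 2.236, 2.236, 3.162, 3.162, 3.
Zeros with |z| < R = 2.5: (-2 + 1i), (-2 - 1i).
Count = 2.
By the argument principle, (1/2πi) ∮_{|z|=R} p'(z)/p(z) dz equals exactly this count.

Number of zeros inside |z| < 2.5: 2.


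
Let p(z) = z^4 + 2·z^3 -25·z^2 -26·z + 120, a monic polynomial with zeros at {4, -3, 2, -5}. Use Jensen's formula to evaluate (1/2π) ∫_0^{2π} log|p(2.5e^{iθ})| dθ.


Zeros: -5, -3, 2, 4; r = 2.5.
Inside |z| < r: 2. Outside (|z| ≥ r): -5, -3, 4.
p(0) = 120, so log|p(0)| = log(120) = 4.7875.
Apply Jensen: I(r) = log|p(0)| + Σ_k log(r/|z_k|), summed over zeros inside |z| < r.
  log(r/|z_k|) for z_k = 2: log(2.5/2) = 0.2231
  Outside zeros (-5, -3, 4) contribute nothing to the Jensen sum.
Sum over inside zeros: 0.2231.
I(r) = log|p(0)| + (inside sum) = 4.7875 + 0.2231 = 5.0106.
Note: since some zeros are outside |z| ≤ r, the simplified n·log(r) form does NOT apply — only the inside zeros contribute.

I(r) ≈ 5.0106.


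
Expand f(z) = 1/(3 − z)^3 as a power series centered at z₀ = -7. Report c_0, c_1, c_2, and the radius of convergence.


Let w = z − z₀, so z = z₀ + w.
Then 3 − z = 3 − (z₀ + w) = (3 − z₀) − w = 10 − w.
f(z) = 1/(10 − w)^3 = (1/(10)^3) · (1 − w/(10))^{−3}.
By the binomial series (1−u)^{−3} = Σ_{n≥0} C(n+2, 2) u^n for |u|<1, with u = w/(10):
  c_n = C(n+2, 2) / (10)^(n+3).
  c_0 = 1/(10)^3 = 1/1000.
  c_1 = 3/(10)^4 = 3/10000.
  c_2 = 6/(10)^5 = 3/50000.
The series is valid for |w/d| < 1, i.e. |z − z₀| < |d|.
Radius of convergence: R = |3 − z₀| = |10| = 10 (distance from z₀ to the singularity z = 3).

c_0 = 1/1000, c_1 = 3/10000, c_2 = 3/50000; R = 10.


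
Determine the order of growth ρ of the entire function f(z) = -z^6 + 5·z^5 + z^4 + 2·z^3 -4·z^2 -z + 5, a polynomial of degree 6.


|f(z)| ≤ Σ|c_k|·r^k = O(r^6) as r → ∞. Polynomial growth is O(e^{r^ε}) for every ε > 0 (since r^6/e^{r^ε} → 0), so ρ ≤ ε for all ε > 0, i.e. ρ = 0. Every nonconstant polynomial has order 0.
Therefore ρ = 0.

Order ρ = 0.


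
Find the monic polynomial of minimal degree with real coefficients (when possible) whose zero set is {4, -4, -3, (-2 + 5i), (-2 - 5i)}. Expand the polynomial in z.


The polynomial is p(z) = ∏_{α ∈ S} (z − α), where S = {4, -4, -3, (-2 + 5i), (-2 - 5i)}.
Expanding the product yields: p(z) = z^5 + 7·z^4 + 25·z^3 -25·z^2 -656·z -1392.
Note conjugate pairs combine to real quadratics: (z − (-2+5i))(z − (-2−5i)) = z² + 4z + 29.
The resulting polynomial has degree 5 and real coefficients as required.

p(z) = z^5 + 7·z^4 + 25·z^3 -25·z^2 -656·z -1392.


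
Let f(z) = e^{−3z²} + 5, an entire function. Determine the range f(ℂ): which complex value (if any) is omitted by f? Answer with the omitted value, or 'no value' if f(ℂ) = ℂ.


Little Picard bounds the complement of f(ℂ) to at most one point.
The exponent g(z) = −3z² is a nonconstant polynomial, hence surjective onto ℂ. So e^{g(z)} takes every value in {e^w : w ∈ ℂ} = ℂ ∖ {0}. Adding 5 shifts the range to ℂ ∖ {5}. f omits exactly 5.

Omitted value: 5.


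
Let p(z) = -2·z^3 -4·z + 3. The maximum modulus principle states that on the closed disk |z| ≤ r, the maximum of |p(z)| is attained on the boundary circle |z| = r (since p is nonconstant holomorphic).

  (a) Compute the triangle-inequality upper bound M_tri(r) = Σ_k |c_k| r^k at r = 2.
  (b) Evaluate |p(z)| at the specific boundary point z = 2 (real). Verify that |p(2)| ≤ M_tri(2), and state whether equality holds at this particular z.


Coefficients: c_0 = 3, c_1 = -4, c_2 = 0, c_3 = -2. Radius r = 2.
Part (a). Triangle bound: M_tri(r) = Σ_k |c_k| r^k
  = |3|·2^0 + |-4|·2^1 + |0|·2^2 + |-2|·2^3
  = 3 + 8 + 0 + 16 = 27.
This bounds M(r) := max_{|z|=r} |p(z)| from above; equality holds iff all terms c_k z^k can be made to align in phase at a single z on |z|=r.
Part (b). At z = 2 (real, on the circle |z| = r):
  p(2) = (3)·2^0 + (-4)·2^1 + (0)·2^2 + (-2)·2^3 = -21.
  |p(2)| = 21.
Check: |p(2)| = 21 ≤ 27 = M_tri(2). ✓ Equality does not hold at z = 2 (the coefficients have mixed signs, so the terms do not all align in phase there).

M_tri(2) = 27; |p(2)| = 21; equality at z=2: no.


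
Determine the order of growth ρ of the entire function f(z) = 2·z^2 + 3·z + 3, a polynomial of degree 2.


|f(z)| ≤ Σ|c_k|·r^k = O(r^2) as r → ∞. Polynomial growth is O(e^{r^ε}) for every ε > 0 (since r^2/e^{r^ε} → 0), so ρ ≤ ε for all ε > 0, i.e. ρ = 0. Every nonconstant polynomial has order 0.
Therefore ρ = 0.

Order ρ = 0.


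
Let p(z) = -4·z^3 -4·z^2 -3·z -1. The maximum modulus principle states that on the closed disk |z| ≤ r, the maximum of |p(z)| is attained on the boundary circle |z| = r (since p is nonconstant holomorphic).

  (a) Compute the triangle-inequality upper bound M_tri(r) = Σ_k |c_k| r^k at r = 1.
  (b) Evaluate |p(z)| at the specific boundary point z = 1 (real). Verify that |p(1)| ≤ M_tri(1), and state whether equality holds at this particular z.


Coefficients: c_0 = -1, c_1 = -3, c_2 = -4, c_3 = -4. Radius r = 1.
Part (a). Triangle bound: M_tri(r) = Σ_k |c_k| r^k
  = |-1|·1^0 + |-3|·1^1 + |-4|·1^2 + |-4|·1^3
  = 1 + 3 + 4 + 4 = 12.
This bounds M(r) := max_{|z|=r} |p(z)| from above; equality holds iff all terms c_k z^k can be made to align in phase at a single z on |z|=r.
Part (b). At z = 1 (real, on the circle |z| = r):
  p(1) = (-1)·1^0 + (-3)·1^1 + (-4)·1^2 + (-4)·1^3 = -12.
  |p(1)| = 12.
Since all nonzero coefficients share the same sign, |p(1)| = 12 = M_tri(1); the triangle bound is attained at z = 1, so in fact M(r) = 12.

M_tri(1) = 12; |p(1)| = 12; equality at z=1: yes.


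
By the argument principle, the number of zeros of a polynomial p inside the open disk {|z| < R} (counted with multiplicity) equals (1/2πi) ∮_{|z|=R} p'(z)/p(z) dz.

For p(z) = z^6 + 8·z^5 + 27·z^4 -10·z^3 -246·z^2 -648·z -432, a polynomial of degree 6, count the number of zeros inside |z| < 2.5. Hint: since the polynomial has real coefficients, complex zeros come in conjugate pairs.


The zeros of p are: (-3 + 3i), (-3 - 3i), -1, (-2 + 2i), (-2 - 2i), 3.
Their magnitudes are: 4.243, 4.243, 1, 2.828, 2.828, 3.
Zeros with |z| < R = 2.5: -1.
Count = 1.
By the argument principle, (1/2πi) ∮_{|z|=R} p'(z)/p(z) dz equals exactly this count.

Number of zeros inside |z| < 2.5: 1.


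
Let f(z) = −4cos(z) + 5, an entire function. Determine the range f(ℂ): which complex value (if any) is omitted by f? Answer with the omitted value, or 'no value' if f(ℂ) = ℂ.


Little Picard bounds the complement of f(ℂ) to at most one point.
cos is entire and surjective onto ℂ: for every w ∈ ℂ, cos(ζ) = w has a solution ζ ∈ ℂ (e.g., via the complex inverse arccos). With ζ = z this gives z = ζ/(1). Then -4·cos(z) takes every value in -4·ℂ = ℂ, and adding 5 is a bijection of ℂ. So f is surjective and omits no value. (Note: only on the real line is cos bounded by [−1, 1].)

Omitted value: no value.


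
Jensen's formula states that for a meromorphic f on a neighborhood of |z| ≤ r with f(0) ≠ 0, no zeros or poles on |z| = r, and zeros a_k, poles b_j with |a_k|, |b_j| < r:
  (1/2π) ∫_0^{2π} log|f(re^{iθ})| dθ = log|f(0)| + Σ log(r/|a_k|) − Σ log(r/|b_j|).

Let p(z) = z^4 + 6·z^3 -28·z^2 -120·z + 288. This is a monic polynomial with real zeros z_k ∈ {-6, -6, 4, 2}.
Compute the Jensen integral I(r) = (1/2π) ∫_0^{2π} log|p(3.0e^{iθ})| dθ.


Zeros: -6, -6, 2, 4; r = 3.0.
Inside |z| < r: 2. Outside (|z| ≥ r): -6, -6, 4.
p(0) = 288, so log|p(0)| = log(288) = 5.6630.
Apply Jensen: I(r) = log|p(0)| + Σ_k log(r/|z_k|), summed over zeros inside |z| < r.
  log(r/|z_k|) for z_k = 2: log(3.0/2) = 0.4055
  Outside zeros (-6, -6, 4) contribute nothing to the Jensen sum.
Sum over inside zeros: 0.4055.
I(r) = log|p(0)| + (inside sum) = 5.6630 + 0.4055 = 6.0684.
Note: since some zeros are outside |z| ≤ r, the simplified n·log(r) form does NOT apply — only the inside zeros contribute.

I(r) ≈ 6.0684.


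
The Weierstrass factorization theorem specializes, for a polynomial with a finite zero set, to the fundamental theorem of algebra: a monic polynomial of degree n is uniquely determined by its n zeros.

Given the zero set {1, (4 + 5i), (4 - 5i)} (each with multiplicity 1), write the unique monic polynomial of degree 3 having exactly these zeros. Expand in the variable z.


The polynomial is p(z) = ∏_{α ∈ S} (z − α), where S = {1, (4 + 5i), (4 - 5i)}.
Expanding the product yields: p(z) = z^3 -9·z^2 + 49·z -41.
Note conjugate pairs combine to real quadratics: (z − (4+5i))(z − (4−5i)) = z² − 8z + 41.
The resulting polynomial has degree 3 and real coefficients as required.

p(z) = z^3 -9·z^2 + 49·z -41.


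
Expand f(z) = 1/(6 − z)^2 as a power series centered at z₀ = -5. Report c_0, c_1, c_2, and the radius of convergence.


Let w = z − z₀, so z = z₀ + w.
Then 6 − z = 6 − (z₀ + w) = (6 − z₀) − w = 11 − w.
f(z) = 1/(11 − w)^2 = (1/(11)^2) · (1 − w/(11))^{−2}.
By the binomial series (1−u)^{−2} = Σ_{n≥0} C(n+1, 1) u^n for |u|<1, with u = w/(11):
  c_n = C(n+1, 1) / (11)^(n+2).
  c_0 = 1/(11)^2 = 1/121.
  c_1 = 2/(11)^3 = 2/1331.
  c_2 = 3/(11)^4 = 3/14641.
The series is valid for |w/d| < 1, i.e. |z − z₀| < |d|.
Radius of convergence: R = |6 − z₀| = |11| = 11 (distance from z₀ to the singularity z = 6).

c_0 = 1/121, c_1 = 2/1331, c_2 = 3/14641; R = 11.


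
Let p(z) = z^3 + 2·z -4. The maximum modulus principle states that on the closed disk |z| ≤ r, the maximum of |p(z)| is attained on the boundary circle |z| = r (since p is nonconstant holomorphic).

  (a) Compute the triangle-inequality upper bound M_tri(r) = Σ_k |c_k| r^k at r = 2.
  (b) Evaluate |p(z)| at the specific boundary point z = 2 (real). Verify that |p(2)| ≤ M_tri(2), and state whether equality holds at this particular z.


Coefficients: c_0 = -4, c_1 = 2, c_2 = 0, c_3 = 1. Radius r = 2.
Part (a). Triangle bound: M_tri(r) = Σ_k |c_k| r^k
  = |-4|·2^0 + |2|·2^1 + |0|·2^2 + |1|·2^3
  = 4 + 4 + 0 + 8 = 16.
This bounds M(r) := max_{|z|=r} |p(z)| from above; equality holds iff all terms c_k z^k can be made to align in phase at a single z on |z|=r.
Part (b). At z = 2 (real, on the circle |z| = r):
  p(2) = (-4)·2^0 + (2)·2^1 + (0)·2^2 + (1)·2^3 = 8.
  |p(2)| = 8.
Check: |p(2)| = 8 ≤ 16 = M_tri(2). ✓ Equality does not hold at z = 2 (the coefficients have mixed signs, so the terms do not all align in phase there).

M_tri(2) = 16; |p(2)| = 8; equality at z=2: no.


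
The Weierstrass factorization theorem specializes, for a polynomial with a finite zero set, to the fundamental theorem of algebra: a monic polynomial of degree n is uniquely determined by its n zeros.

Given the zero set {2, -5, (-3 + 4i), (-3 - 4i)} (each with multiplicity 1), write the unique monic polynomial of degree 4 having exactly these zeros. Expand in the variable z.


The polynomial is p(z) = ∏_{α ∈ S} (z − α), where S = {2, -5, (-3 + 4i), (-3 - 4i)}.
Expanding the product yields: p(z) = z^4 + 9·z^3 + 33·z^2 + 15·z -250.
Note conjugate pairs combine to real quadratics: (z − (-3+4i))(z − (-3−4i)) = z² + 6z + 25.
The resulting polynomial has degree 4 and real coefficients as required.

p(z) = z^4 + 9·z^3 + 33·z^2 + 15·z -250.


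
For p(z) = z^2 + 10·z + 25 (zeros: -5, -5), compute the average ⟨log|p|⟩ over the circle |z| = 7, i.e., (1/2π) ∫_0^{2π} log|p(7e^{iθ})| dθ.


Zeros: -5, -5; r = 7.
Inside |z| < r: -5, -5. Outside (|z| ≥ r): ∅.
p(0) = 25, so log|p(0)| = log(25) = 3.2189.
Apply Jensen: I(r) = log|p(0)| + Σ_k log(r/|z_k|), summed over zeros inside |z| < r.
  log(r/|z_k|) for z_k = -5: log(7/5) = 0.3365
  log(r/|z_k|) for z_k = -5: log(7/5) = 0.3365
Sum over inside zeros: 0.6729.
I(r) = log|p(0)| + (inside sum) = 3.2189 + 0.6729 = 3.8918.
Closed form (all zeros inside, monic): I(r) = n·log(r) = 2·log(7) = 3.8918. ✓

I(r) ≈ 3.8918.


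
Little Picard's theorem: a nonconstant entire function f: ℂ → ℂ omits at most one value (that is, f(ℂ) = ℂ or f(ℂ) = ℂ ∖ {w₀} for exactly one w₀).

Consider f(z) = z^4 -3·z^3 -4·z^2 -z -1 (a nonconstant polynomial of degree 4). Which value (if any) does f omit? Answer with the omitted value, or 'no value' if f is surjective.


Little Picard bounds the complement of f(ℂ) to at most one point.
For every w ∈ ℂ, the equation p(z) − w = 0 is a nonconstant polynomial in z and hence has at least one root by the fundamental theorem of algebra. So p is surjective onto ℂ, omitting no value.

Omitted value: no value.


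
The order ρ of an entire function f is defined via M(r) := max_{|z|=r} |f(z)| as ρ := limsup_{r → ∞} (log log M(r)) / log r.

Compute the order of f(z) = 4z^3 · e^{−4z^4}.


M(r) = max_{|z|=r} |4|·|z|^3·|e^{−4z^4}| = 4·r^3 · e^{4r^4} (the factors attain their maxima compatibly on |z|=r). Then log M(r) = log 4 + 3·log r + 4r^4, dominated by the last term, so log log M(r) ~ 4·log r. The polynomial factor 4z^3 contributes only a log r term and does not affect the order. ρ = 4.
Therefore ρ = 4.

Order ρ = 4.


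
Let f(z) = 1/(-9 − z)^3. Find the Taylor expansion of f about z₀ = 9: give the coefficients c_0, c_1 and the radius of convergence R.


Let w = z − z₀, so z = z₀ + w.
Then -9 − z = -9 − (z₀ + w) = (-9 − z₀) − w = -18 − w.
f(z) = 1/(-18 − w)^3 = (1/(-18)^3) · (1 − w/(-18))^{−3}.
By the binomial series (1−u)^{−3} = Σ_{n≥0} C(n+2, 2) u^n for |u|<1, with u = w/(-18):
  c_n = C(n+2, 2) / (-18)^(n+3).
  c_0 = 1/(-18)^3 = -1/5832.
  c_1 = 3/(-18)^4 = 1/34992.
The series is valid for |w/d| < 1, i.e. |z − z₀| < |d|.
Radius of convergence: R = |-9 − z₀| = |-18| = 18 (distance from z₀ to the singularity z = -9).

c_0 = -1/5832, c_1 = 1/34992; R = 18.


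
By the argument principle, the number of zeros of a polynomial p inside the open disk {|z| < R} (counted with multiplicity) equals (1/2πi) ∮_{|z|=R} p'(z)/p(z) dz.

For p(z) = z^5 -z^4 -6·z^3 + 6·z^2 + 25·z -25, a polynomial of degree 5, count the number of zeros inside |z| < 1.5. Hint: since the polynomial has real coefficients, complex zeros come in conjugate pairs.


The zeros of p are: (-2 + 1i), (-2 - 1i), (2 + 1i), (2 - 1i), 1.
Their magnitudes are: 2.236, 2.236, 2.236, 2.236, 1.
Zeros with |z| < R = 1.5: 1.
Count = 1.
By the argument principle, (1/2πi) ∮_{|z|=R} p'(z)/p(z) dz equals exactly this count.

Number of zeros inside |z| < 1.5: 1.


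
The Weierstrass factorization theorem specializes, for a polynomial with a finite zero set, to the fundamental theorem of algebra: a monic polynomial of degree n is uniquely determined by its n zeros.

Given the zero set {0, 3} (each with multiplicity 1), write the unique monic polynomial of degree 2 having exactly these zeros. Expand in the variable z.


The polynomial is p(z) = ∏_{α ∈ S} (z − α), where S = {0, 3}.
Expanding the product yields: p(z) = z^2 -3·z.
The resulting polynomial has degree 2 and real coefficients as required.

p(z) = z^2 -3·z.


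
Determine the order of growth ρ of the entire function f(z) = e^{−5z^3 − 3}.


|e^{−5z^3 − 3}| = e^{Re(-5·z^3) + -3} ≤ e^{5|z|^3 + -3} = e^{5r^3 + -3} on |z| = r, so ρ ≤ 3. Choosing z on |z|=r so that -5·z^3 is real positive (always possible by picking arg z appropriately) gives |f(z)| = e^{5r^3 + -3}, matching the bound. The additive constant -3 does not affect log log M(r) ~ 3·log r. Hence ρ = 3.
Therefore ρ = 3.

Order ρ = 3.


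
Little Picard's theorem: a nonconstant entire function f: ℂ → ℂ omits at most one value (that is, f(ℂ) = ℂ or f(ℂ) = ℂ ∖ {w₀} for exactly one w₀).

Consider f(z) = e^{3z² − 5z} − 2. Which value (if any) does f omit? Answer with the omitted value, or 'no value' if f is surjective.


Little Picard bounds the complement of f(ℂ) to at most one point.
The exponent g(z) = 3z² − 5z is a nonconstant polynomial, hence surjective onto ℂ. So e^{g(z)} takes every value in {e^w : w ∈ ℂ} = ℂ ∖ {0}. Adding -2 shifts the range to ℂ ∖ {-2}. f omits exactly -2.

Omitted value: -2.


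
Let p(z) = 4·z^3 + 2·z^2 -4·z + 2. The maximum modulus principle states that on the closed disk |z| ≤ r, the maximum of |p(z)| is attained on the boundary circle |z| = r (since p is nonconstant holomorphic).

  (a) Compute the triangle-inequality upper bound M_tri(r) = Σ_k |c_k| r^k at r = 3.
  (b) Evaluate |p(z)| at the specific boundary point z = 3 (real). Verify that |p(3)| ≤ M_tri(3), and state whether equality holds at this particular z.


Coefficients: c_0 = 2, c_1 = -4, c_2 = 2, c_3 = 4. Radius r = 3.
Part (a). Triangle bound: M_tri(r) = Σ_k |c_k| r^k
  = |2|·3^0 + |-4|·3^1 + |2|·3^2 + |4|·3^3
  = 2 + 12 + 18 + 108 = 140.
This bounds M(r) := max_{|z|=r} |p(z)| from above; equality holds iff all terms c_k z^k can be made to align in phase at a single z on |z|=r.
Part (b). At z = 3 (real, on the circle |z| = r):
  p(3) = (2)·3^0 + (-4)·3^1 + (2)·3^2 + (4)·3^3 = 116.
  |p(3)| = 116.
Check: |p(3)| = 116 ≤ 140 = M_tri(3). ✓ Equality does not hold at z = 3 (the coefficients have mixed signs, so the terms do not all align in phase there).

M_tri(3) = 140; |p(3)| = 116; equality at z=3: no.


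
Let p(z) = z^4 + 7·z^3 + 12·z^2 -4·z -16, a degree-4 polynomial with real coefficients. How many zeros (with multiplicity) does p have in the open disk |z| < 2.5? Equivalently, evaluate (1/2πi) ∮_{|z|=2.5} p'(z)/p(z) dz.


The zeros of p are: -2, -4, 1, -2.
Their magnitudes are: 2, 4, 1, 2.
Zeros with |z| < R = 2.5: -2, 1, -2.
Count = 3.
By the argument principle, (1/2πi) ∮_{|z|=R} p'(z)/p(z) dz equals exactly this count.

Number of zeros inside |z| < 2.5: 3.


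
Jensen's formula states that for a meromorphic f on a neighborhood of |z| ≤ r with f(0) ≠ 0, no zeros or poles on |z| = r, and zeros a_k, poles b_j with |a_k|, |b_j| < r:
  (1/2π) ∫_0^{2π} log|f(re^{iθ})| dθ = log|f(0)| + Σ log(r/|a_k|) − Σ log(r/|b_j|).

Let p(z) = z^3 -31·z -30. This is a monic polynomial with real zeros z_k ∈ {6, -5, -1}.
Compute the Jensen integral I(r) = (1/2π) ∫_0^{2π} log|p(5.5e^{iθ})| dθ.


Zeros: -5, -1, 6; r = 5.5.
Inside |z| < r: -5, -1. Outside (|z| ≥ r): 6.
p(0) = -30, so log|p(0)| = log(30) = 3.4012.
Apply Jensen: I(r) = log|p(0)| + Σ_k log(r/|z_k|), summed over zeros inside |z| < r.
  log(r/|z_k|) for z_k = -5: log(5.5/5) = 0.0953
  log(r/|z_k|) for z_k = -1: log(5.5/1) = 1.7047
  Outside zeros (6) contribute nothing to the Jensen sum.
Sum over inside zeros: 1.8001.
I(r) = log|p(0)| + (inside sum) = 3.4012 + 1.8001 = 5.2013.
Note: since some zeros are outside |z| ≤ r, the simplified n·log(r) form does NOT apply — only the inside zeros contribute.

I(r) ≈ 5.2013.


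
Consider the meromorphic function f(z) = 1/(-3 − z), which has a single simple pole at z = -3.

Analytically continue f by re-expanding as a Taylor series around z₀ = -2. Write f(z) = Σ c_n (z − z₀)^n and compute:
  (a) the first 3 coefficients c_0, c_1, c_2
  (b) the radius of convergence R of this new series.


Let w = z − z₀, so z = z₀ + w.
Then -3 − z = -3 − (z₀ + w) = (-3 − z₀) − w = -1 − w.
f(z) = 1/(-1 − w) = (1/(-1)) · 1/(1 − w/(-1)) = Σ_{n≥0} w^n / (-1)^(n+1).
So c_n = 1/(-1)^(n+1):
  c_0 = 1/(-1)^1 = -1.
  c_1 = 1/(-1)^2 = 1.
  c_2 = 1/(-1)^3 = -1.
The series is valid for |w/d| < 1, i.e. |z − z₀| < |d|.
Radius of convergence: R = |-3 − z₀| = |-1| = 1 (distance from z₀ to the singularity z = -3).

c_0 = -1, c_1 = 1, c_2 = -1; R = 1.


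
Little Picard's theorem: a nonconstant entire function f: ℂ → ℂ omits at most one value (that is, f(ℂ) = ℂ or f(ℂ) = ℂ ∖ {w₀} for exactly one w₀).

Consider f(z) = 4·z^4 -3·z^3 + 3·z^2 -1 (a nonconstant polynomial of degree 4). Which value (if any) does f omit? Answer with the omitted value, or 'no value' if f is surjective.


Little Picard bounds the complement of f(ℂ) to at most one point.
For every w ∈ ℂ, the equation p(z) − w = 0 is a nonconstant polynomial in z and hence has at least one root by the fundamental theorem of algebra. So p is surjective onto ℂ, omitting no value.

Omitted value: no value.


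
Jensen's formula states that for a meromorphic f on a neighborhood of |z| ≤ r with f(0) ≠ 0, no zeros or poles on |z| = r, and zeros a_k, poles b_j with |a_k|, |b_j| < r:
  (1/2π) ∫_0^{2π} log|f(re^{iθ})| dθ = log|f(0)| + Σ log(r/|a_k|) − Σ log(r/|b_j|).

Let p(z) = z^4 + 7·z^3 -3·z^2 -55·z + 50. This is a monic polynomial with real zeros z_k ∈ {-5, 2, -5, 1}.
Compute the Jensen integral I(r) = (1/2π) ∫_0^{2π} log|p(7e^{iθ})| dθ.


Zeros: -5, -5, 1, 2; r = 7.
Inside |z| < r: -5, -5, 1, 2. Outside (|z| ≥ r): ∅.
p(0) = 50, so log|p(0)| = log(50) = 3.9120.
Apply Jensen: I(r) = log|p(0)| + Σ_k log(r/|z_k|), summed over zeros inside |z| < r.
  log(r/|z_k|) for z_k = -5: log(7/5) = 0.3365
  log(r/|z_k|) for z_k = 2: log(7/2) = 1.2528
  log(r/|z_k|) for z_k = -5: log(7/5) = 0.3365
  log(r/|z_k|) for z_k = 1: log(7/1) = 1.9459
Sum over inside zeros: 3.8716.
I(r) = log|p(0)| + (inside sum) = 3.9120 + 3.8716 = 7.7836.
Closed form (all zeros inside, monic): I(r) = n·log(r) = 4·log(7) = 7.7836. ✓

I(r) ≈ 7.7836.


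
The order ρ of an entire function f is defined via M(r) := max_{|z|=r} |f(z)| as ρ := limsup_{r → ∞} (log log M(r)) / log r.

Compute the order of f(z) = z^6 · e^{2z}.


M(r) = max_{|z|=r} |1|·|z|^6·|e^{2z}| = 1·r^6 · e^{2r^1} (the factors attain their maxima compatibly on |z|=r). Then log M(r) = log 1 + 6·log r + 2r^1, dominated by the last term, so log log M(r) ~ 1·log r. The polynomial factor 1z^6 contributes only a log r term and does not affect the order. ρ = 1.
Therefore ρ = 1.

Order ρ = 1.


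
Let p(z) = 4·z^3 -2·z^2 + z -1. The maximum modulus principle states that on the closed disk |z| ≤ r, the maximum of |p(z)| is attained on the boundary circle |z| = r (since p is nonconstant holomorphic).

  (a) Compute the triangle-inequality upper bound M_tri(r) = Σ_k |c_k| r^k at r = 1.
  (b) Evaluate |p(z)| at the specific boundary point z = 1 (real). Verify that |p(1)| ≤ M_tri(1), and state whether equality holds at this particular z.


Coefficients: c_0 = -1, c_1 = 1, c_2 = -2, c_3 = 4. Radius r = 1.
Part (a). Triangle bound: M_tri(r) = Σ_k |c_k| r^k
  = |-1|·1^0 + |1|·1^1 + |-2|·1^2 + |4|·1^3
  = 1 + 1 + 2 + 4 = 8.
This bounds M(r) := max_{|z|=r} |p(z)| from above; equality holds iff all terms c_k z^k can be made to align in phase at a single z on |z|=r.
Part (b). At z = 1 (real, on the circle |z| = r):
  p(1) = (-1)·1^0 + (1)·1^1 + (-2)·1^2 + (4)·1^3 = 2.
  |p(1)| = 2.
Check: |p(1)| = 2 ≤ 8 = M_tri(1). ✓ Equality does not hold at z = 1 (the coefficients have mixed signs, so the terms do not all align in phase there).

M_tri(1) = 8; |p(1)| = 2; equality at z=1: no.


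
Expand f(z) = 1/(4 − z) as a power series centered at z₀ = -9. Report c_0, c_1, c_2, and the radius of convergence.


Let w = z − z₀, so z = z₀ + w.
Then 4 − z = 4 − (z₀ + w) = (4 − z₀) − w = 13 − w.
f(z) = 1/(13 − w) = (1/(13)) · 1/(1 − w/(13)) = Σ_{n≥0} w^n / (13)^(n+1).
So c_n = 1/(13)^(n+1):
  c_0 = 1/(13)^1 = 1/13.
  c_1 = 1/(13)^2 = 1/169.
  c_2 = 1/(13)^3 = 1/2197.
The series is valid for |w/d| < 1, i.e. |z − z₀| < |d|.
Radius of convergence: R = |4 − z₀| = |13| = 13 (distance from z₀ to the singularity z = 4).

c_0 = 1/13, c_1 = 1/169, c_2 = 1/2197; R = 13.


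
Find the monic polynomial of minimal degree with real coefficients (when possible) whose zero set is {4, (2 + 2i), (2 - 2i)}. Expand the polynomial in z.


The polynomial is p(z) = ∏_{α ∈ S} (z − α), where S = {4, (2 + 2i), (2 - 2i)}.
Expanding the product yields: p(z) = z^3 -8·z^2 + 24·z -32.
Note conjugate pairs combine to real quadratics: (z − (2+2i))(z − (2−2i)) = z² − 4z + 8.
The resulting polynomial has degree 3 and real coefficients as required.

p(z) = z^3 -8·z^2 + 24·z -32.


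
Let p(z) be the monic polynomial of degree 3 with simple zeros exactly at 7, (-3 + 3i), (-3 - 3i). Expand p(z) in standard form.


The polynomial is p(z) = ∏_{α ∈ S} (z − α), where S = {7, (-3 + 3i), (-3 - 3i)}.
Expanding the product yields: p(z) = z^3 -z^2 -24·z -126.
Note conjugate pairs combine to real quadratics: (z − (-3+3i))(z − (-3−3i)) = z² + 6z + 18.
The resulting polynomial has degree 3 and real coefficients as required.

p(z) = z^3 -z^2 -24·z -126.


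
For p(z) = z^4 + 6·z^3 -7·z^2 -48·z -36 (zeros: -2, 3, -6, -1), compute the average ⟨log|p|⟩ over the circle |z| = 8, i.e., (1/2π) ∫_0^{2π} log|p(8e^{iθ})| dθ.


Zeros: -6, -2, -1, 3; r = 8.
Inside |z| < r: -6, -2, -1, 3. Outside (|z| ≥ r): ∅.
p(0) = -36, so log|p(0)| = log(36) = 3.5835.
Apply Jensen: I(r) = log|p(0)| + Σ_k log(r/|z_k|), summed over zeros inside |z| < r.
  log(r/|z_k|) for z_k = -2: log(8/2) = 1.3863
  log(r/|z_k|) for z_k = 3: log(8/3) = 0.9808
  log(r/|z_k|) for z_k = -6: log(8/6) = 0.2877
  log(r/|z_k|) for z_k = -1: log(8/1) = 2.0794
Sum over inside zeros: 4.7342.
I(r) = log|p(0)| + (inside sum) = 3.5835 + 4.7342 = 8.3178.
Closed form (all zeros inside, monic): I(r) = n·log(r) = 4·log(8) = 8.3178. ✓

I(r) ≈ 8.3178.


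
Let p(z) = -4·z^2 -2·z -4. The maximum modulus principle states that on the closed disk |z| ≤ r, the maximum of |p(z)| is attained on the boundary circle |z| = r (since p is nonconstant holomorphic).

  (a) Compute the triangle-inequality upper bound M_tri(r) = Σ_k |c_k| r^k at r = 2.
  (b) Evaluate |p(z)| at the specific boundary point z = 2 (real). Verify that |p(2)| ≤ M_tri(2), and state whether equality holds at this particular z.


Coefficients: c_0 = -4, c_1 = -2, c_2 = -4. Radius r = 2.
Part (a). Triangle bound: M_tri(r) = Σ_k |c_k| r^k
  = |-4|·2^0 + |-2|·2^1 + |-4|·2^2
  = 4 + 4 + 16 = 24.
This bounds M(r) := max_{|z|=r} |p(z)| from above; equality holds iff all terms c_k z^k can be made to align in phase at a single z on |z|=r.
Part (b). At z = 2 (real, on the circle |z| = r):
  p(2) = (-4)·2^0 + (-2)·2^1 + (-4)·2^2 = -24.
  |p(2)| = 24.
Since all nonzero coefficients share the same sign, |p(2)| = 24 = M_tri(2); the triangle bound is attained at z = 2, so in fact M(r) = 24.

M_tri(2) = 24; |p(2)| = 24; equality at z=2: yes.


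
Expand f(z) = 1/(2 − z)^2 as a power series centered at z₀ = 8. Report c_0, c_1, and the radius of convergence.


Let w = z − z₀, so z = z₀ + w.
Then 2 − z = 2 − (z₀ + w) = (2 − z₀) − w = -6 − w.
f(z) = 1/(-6 − w)^2 = (1/(-6)^2) · (1 − w/(-6))^{−2}.
By the binomial series (1−u)^{−2} = Σ_{n≥0} C(n+1, 1) u^n for |u|<1, with u = w/(-6):
  c_n = C(n+1, 1) / (-6)^(n+2).
  c_0 = 1/(-6)^2 = 1/36.
  c_1 = 2/(-6)^3 = -1/108.
The series is valid for |w/d| < 1, i.e. |z − z₀| < |d|.
Radius of convergence: R = |2 − z₀| = |-6| = 6 (distance from z₀ to the singularity z = 2).

c_0 = 1/36, c_1 = -1/108; R = 6.


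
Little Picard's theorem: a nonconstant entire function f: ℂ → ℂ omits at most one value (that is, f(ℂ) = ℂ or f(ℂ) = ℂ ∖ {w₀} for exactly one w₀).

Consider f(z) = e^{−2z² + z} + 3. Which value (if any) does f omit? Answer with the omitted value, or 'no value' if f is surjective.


Little Picard bounds the complement of f(ℂ) to at most one point.
The exponent g(z) = −2z² + z is a nonconstant polynomial, hence surjective onto ℂ. So e^{g(z)} takes every value in {e^w : w ∈ ℂ} = ℂ ∖ {0}. Adding 3 shifts the range to ℂ ∖ {3}. f omits exactly 3.

Omitted value: 3.


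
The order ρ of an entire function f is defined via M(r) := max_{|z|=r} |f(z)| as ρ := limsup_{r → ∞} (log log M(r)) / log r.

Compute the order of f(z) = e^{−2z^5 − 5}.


|e^{−2z^5 − 5}| = e^{Re(-2·z^5) + -5} ≤ e^{2|z|^5 + -5} = e^{2r^5 + -5} on |z| = r, so ρ ≤ 5. Choosing z on |z|=r so that -2·z^5 is real positive (always possible by picking arg z appropriately) gives |f(z)| = e^{2r^5 + -5}, matching the bound. The additive constant -5 does not affect log log M(r) ~ 5·log r. Hence ρ = 5.
Therefore ρ = 5.

Order ρ = 5.


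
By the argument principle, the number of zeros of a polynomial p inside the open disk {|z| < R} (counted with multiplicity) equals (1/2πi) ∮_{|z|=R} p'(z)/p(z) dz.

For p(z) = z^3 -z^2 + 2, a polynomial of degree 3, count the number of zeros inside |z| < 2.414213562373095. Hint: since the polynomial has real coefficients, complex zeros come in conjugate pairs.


The zeros of p are: -1, (1 + 1i), (1 - 1i).
Their magnitudes are: 1, 1.414, 1.414.
Zeros with |z| < R = 2.414213562373095: -1, (1 + 1i), (1 - 1i).
Count = 3.
By the argument principle, (1/2πi) ∮_{|z|=R} p'(z)/p(z) dz equals exactly this count.

Number of zeros inside |z| < 2.414213562373095: 3.


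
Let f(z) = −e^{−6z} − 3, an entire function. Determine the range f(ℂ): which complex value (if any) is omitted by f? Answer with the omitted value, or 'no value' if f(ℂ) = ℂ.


Little Picard bounds the complement of f(ℂ) to at most one point.
e^{−6z} is never zero on ℂ, so -1·e^{−6z} takes every value in ℂ ∖ {0}. Adding -3 shifts the range to ℂ ∖ {-3}. Thus f omits exactly the value -3.

Omitted value: -3.


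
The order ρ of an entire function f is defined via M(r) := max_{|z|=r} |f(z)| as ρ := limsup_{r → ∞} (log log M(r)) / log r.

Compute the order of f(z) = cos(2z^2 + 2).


Write cos(w) = (e^{iw} ± e^{−iw})/(2 or 2i), so |cos(w)| ≤ e^{|w|}. With w = 2z^2 + 2, |w| ≤ 2r^2 + 2 on |z|=r, giving M(r) ≤ e^{2r^2 + 2} and ρ ≤ 2. For the lower bound, choose z on |z|=r with 2z^2 purely imaginary of modulus 2r^2; then |cos(2z^2 + 2)| grows like e^{2r^2}/2, so ρ ≥ 2. Hence ρ = 2.
Therefore ρ = 2.

Order ρ = 2.


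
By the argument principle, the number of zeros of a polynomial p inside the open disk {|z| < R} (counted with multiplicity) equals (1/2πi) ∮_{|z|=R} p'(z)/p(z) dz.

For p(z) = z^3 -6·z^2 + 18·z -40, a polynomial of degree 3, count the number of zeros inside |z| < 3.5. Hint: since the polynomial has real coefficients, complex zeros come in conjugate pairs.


The zeros of p are: 4, (1 + 3i), (1 - 3i).
Their magnitudes are: 4, 3.162, 3.162.
Zeros with |z| < R = 3.5: (1 + 3i), (1 - 3i).
Count = 2.
By the argument principle, (1/2πi) ∮_{|z|=R} p'(z)/p(z) dz equals exactly this count.

Number of zeros inside |z| < 3.5: 2.


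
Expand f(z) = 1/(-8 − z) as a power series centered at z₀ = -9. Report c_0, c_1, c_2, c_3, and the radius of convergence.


Let w = z − z₀, so z = z₀ + w.
Then -8 − z = -8 − (z₀ + w) = (-8 − z₀) − w = 1 − w.
f(z) = 1/(1 − w) = (1/(1)) · 1/(1 − w/(1)) = Σ_{n≥0} w^n / (1)^(n+1).
So c_n = 1/(1)^(n+1):
  c_0 = 1/(1)^1 = 1.
  c_1 = 1/(1)^2 = 1.
  c_2 = 1/(1)^3 = 1.
  c_3 = 1/(1)^4 = 1.
The series is valid for |w/d| < 1, i.e. |z − z₀| < |d|.
Radius of convergence: R = |-8 − z₀| = |1| = 1 (distance from z₀ to the singularity z = -8).

c_0 = 1, c_1 = 1, c_2 = 1, c_3 = 1; R = 1.


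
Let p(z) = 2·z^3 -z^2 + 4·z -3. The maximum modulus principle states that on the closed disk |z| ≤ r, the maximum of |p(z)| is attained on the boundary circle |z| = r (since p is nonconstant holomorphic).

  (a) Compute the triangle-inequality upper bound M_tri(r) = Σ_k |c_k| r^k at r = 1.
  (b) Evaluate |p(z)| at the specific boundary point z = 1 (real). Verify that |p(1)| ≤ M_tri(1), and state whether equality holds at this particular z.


Coefficients: c_0 = -3, c_1 = 4, c_2 = -1, c_3 = 2. Radius r = 1.
Part (a). Triangle bound: M_tri(r) = Σ_k |c_k| r^k
  = |-3|·1^0 + |4|·1^1 + |-1|·1^2 + |2|·1^3
  = 3 + 4 + 1 + 2 = 10.
This bounds M(r) := max_{|z|=r} |p(z)| from above; equality holds iff all terms c_k z^k can be made to align in phase at a single z on |z|=r.
Part (b). At z = 1 (real, on the circle |z| = r):
  p(1) = (-3)·1^0 + (4)·1^1 + (-1)·1^2 + (2)·1^3 = 2.
  |p(1)| = 2.
Check: |p(1)| = 2 ≤ 10 = M_tri(1). ✓ Equality does not hold at z = 1 (the coefficients have mixed signs, so the terms do not all align in phase there).

M_tri(1) = 10; |p(1)| = 2; equality at z=1: no.


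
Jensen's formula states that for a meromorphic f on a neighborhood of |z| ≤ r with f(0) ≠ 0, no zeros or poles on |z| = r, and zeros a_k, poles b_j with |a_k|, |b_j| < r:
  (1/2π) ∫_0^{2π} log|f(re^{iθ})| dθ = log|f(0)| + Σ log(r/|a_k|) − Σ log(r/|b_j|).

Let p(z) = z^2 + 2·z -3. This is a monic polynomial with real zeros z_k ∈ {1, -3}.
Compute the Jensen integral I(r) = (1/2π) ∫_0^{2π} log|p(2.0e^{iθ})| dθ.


Zeros: -3, 1; r = 2.0.
Inside |z| < r: 1. Outside (|z| ≥ r): -3.
p(0) = -3, so log|p(0)| = log(3) = 1.0986.
Apply Jensen: I(r) = log|p(0)| + Σ_k log(r/|z_k|), summed over zeros inside |z| < r.
  log(r/|z_k|) for z_k = 1: log(2.0/1) = 0.6931
  Outside zeros (-3) contribute nothing to the Jensen sum.
Sum over inside zeros: 0.6931.
I(r) = log|p(0)| + (inside sum) = 1.0986 + 0.6931 = 1.7918.
Note: since some zeros are outside |z| ≤ r, the simplified n·log(r) form does NOT apply — only the inside zeros contribute.

I(r) ≈ 1.7918.


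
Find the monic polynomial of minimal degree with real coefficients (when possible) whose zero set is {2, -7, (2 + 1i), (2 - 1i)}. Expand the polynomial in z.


The polynomial is p(z) = ∏_{α ∈ S} (z − α), where S = {2, -7, (2 + 1i), (2 - 1i)}.
Expanding the product yields: p(z) = z^4 + z^3 -29·z^2 + 81·z -70.
Note conjugate pairs combine to real quadratics: (z − (2+1i))(z − (2−1i)) = z² − 4z + 5.
The resulting polynomial has degree 4 and real coefficients as required.

p(z) = z^4 + z^3 -29·z^2 + 81·z -70.


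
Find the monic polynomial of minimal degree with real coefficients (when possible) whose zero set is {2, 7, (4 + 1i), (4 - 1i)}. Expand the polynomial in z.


The polynomial is p(z) = ∏_{α ∈ S} (z − α), where S = {2, 7, (4 + 1i), (4 - 1i)}.
Expanding the product yields: p(z) = z^4 -17·z^3 + 103·z^2 -265·z + 238.
Note conjugate pairs combine to real quadratics: (z − (4+1i))(z − (4−1i)) = z² − 8z + 17.
The resulting polynomial has degree 4 and real coefficients as required.

p(z) = z^4 -17·z^3 + 103·z^2 -265·z + 238.


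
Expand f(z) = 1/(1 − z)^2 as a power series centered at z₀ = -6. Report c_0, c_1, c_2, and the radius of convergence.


Let w = z − z₀, so z = z₀ + w.
Then 1 − z = 1 − (z₀ + w) = (1 − z₀) − w = 7 − w.
f(z) = 1/(7 − w)^2 = (1/(7)^2) · (1 − w/(7))^{−2}.
By the binomial series (1−u)^{−2} = Σ_{n≥0} C(n+1, 1) u^n for |u|<1, with u = w/(7):
  c_n = C(n+1, 1) / (7)^(n+2).
  c_0 = 1/(7)^2 = 1/49.
  c_1 = 2/(7)^3 = 2/343.
  c_2 = 3/(7)^4 = 3/2401.
The series is valid for |w/d| < 1, i.e. |z − z₀| < |d|.
Radius of convergence: R = |1 − z₀| = |7| = 7 (distance from z₀ to the singularity z = 1).

c_0 = 1/49, c_1 = 2/343, c_2 = 3/2401; R = 7.


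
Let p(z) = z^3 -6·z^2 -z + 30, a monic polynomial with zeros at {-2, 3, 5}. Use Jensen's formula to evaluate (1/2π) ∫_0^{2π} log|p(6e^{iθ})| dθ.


Zeros: -2, 3, 5; r = 6.
Inside |z| < r: -2, 3, 5. Outside (|z| ≥ r): ∅.
p(0) = 30, so log|p(0)| = log(30) = 3.4012.
Apply Jensen: I(r) = log|p(0)| + Σ_k log(r/|z_k|), summed over zeros inside |z| < r.
  log(r/|z_k|) for z_k = -2: log(6/2) = 1.0986
  log(r/|z_k|) for z_k = 3: log(6/3) = 0.6931
  log(r/|z_k|) for z_k = 5: log(6/5) = 0.1823
Sum over inside zeros: 1.9741.
I(r) = log|p(0)| + (inside sum) = 3.4012 + 1.9741 = 5.3753.
Closed form (all zeros inside, monic): I(r) = n·log(r) = 3·log(6) = 5.3753. ✓

I(r) ≈ 5.3753.


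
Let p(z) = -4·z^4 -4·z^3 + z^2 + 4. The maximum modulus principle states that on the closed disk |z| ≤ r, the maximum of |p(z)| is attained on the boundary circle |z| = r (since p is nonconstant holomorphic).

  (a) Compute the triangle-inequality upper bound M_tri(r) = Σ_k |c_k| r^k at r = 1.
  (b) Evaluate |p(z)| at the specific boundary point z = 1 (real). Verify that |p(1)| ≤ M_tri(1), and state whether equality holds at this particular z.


Coefficients: c_0 = 4, c_1 = 0, c_2 = 1, c_3 = -4, c_4 = -4. Radius r = 1.
Part (a). Triangle bound: M_tri(r) = Σ_k |c_k| r^k
  = |4|·1^0 + |0|·1^1 + |1|·1^2 + |-4|·1^3 + |-4|·1^4
  = 4 + 0 + 1 + 4 + 4 = 13.
This bounds M(r) := max_{|z|=r} |p(z)| from above; equality holds iff all terms c_k z^k can be made to align in phase at a single z on |z|=r.
Part (b). At z = 1 (real, on the circle |z| = r):
  p(1) = (4)·1^0 + (0)·1^1 + (1)·1^2 + (-4)·1^3 + (-4)·1^4 = -3.
  |p(1)| = 3.
Check: |p(1)| = 3 ≤ 13 = M_tri(1). ✓ Equality does not hold at z = 1 (the coefficients have mixed signs, so the terms do not all align in phase there).

M_tri(1) = 13; |p(1)| = 3; equality at z=1: no.


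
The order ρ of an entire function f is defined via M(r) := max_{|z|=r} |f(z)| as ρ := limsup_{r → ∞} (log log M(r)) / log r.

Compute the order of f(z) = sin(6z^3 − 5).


Write sin(w) = (e^{iw} ± e^{−iw})/(2 or 2i), so |sin(w)| ≤ e^{|w|}. With w = 6z^3 − 5, |w| ≤ 6r^3 + 5 on |z|=r, giving M(r) ≤ e^{6r^3 + 5} and ρ ≤ 3. For the lower bound, choose z on |z|=r with 6z^3 purely imaginary of modulus 6r^3; then |sin(6z^3 − 5)| grows like e^{6r^3}/2, so ρ ≥ 3. Hence ρ = 3.
Therefore ρ = 3.

Order ρ = 3.


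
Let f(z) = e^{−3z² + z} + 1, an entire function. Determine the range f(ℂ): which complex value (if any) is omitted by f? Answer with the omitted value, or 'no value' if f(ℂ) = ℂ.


Little Picard bounds the complement of f(ℂ) to at most one point.
The exponent g(z) = −3z² + z is a nonconstant polynomial, hence surjective onto ℂ. So e^{g(z)} takes every value in {e^w : w ∈ ℂ} = ℂ ∖ {0}. Adding 1 shifts the range to ℂ ∖ {1}. f omits exactly 1.

Omitted value: 1.


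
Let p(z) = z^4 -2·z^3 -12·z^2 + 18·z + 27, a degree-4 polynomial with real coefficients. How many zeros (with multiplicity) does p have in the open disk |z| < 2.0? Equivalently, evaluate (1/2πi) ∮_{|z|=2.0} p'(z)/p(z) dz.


The zeros of p are: 3, -1, 3, -3.
Their magnitudes are: 3, 1, 3, 3.
Zeros with |z| < R = 2.0: -1.
Count = 1.
By the argument principle, (1/2πi) ∮_{|z|=R} p'(z)/p(z) dz equals exactly this count.

Number of zeros inside |z| < 2.0: 1.


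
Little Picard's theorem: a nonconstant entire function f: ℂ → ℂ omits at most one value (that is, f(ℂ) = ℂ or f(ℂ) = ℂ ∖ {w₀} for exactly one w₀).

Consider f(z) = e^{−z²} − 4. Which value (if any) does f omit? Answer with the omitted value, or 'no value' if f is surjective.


Little Picard bounds the complement of f(ℂ) to at most one point.
The exponent g(z) = −z² is a nonconstant polynomial, hence surjective onto ℂ. So e^{g(z)} takes every value in {e^w : w ∈ ℂ} = ℂ ∖ {0}. Adding -4 shifts the range to ℂ ∖ {-4}. f omits exactly -4.

Omitted value: -4.
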